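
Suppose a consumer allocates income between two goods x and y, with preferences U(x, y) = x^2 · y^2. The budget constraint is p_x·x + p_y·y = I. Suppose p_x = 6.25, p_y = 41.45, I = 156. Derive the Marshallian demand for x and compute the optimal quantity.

Tangency: MRS = y/x = p_x/p_y.
Rearranging, p_y·y = p_x·x. Substituting into the budget gives p_x·x·(1 + 1) = I.
Demand: x*(p_x,p_y,I) = 0.5·I/p_x and y* = 0.5·I/p_y.
At p_x=6.25, p_y=41.45, I=156: x* = 0.5·156/6.25 = 12.48.

x* = 12.48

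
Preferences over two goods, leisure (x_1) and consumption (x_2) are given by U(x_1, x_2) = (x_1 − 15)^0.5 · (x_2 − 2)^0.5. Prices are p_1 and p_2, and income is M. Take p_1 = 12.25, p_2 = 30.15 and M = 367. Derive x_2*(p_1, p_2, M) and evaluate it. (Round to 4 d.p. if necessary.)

x_2* = 4.039

MRS = (x_2−2)/(x_1−15). Tangency with p_1/p_2 gives x_2−2 = (p_1/p_2)·(x_1−15).
After buying the subsistence bundle (15, 2), a share 0.5 of the remaining income goes to x_1: x_1* = 15 + 0.5·(M − 15p_1 − 2p_2)/p_1.
Discretionary income = 367 − 15·12.25 − 2·30.15 = 122.95; x_2* = 2 + 0.5·122.95/30.15 = 4.039.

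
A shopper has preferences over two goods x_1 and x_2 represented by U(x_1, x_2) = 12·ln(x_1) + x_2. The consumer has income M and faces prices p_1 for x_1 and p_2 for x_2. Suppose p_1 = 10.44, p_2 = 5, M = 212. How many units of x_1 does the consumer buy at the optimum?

x_1* = 5.7471

Set MRS = p_1/p_2: (12/x_1)/1 = p_1/p_2.
So x_1*(p_1,p_2) = 12·p_2/p_1, independent of income; and x_2* = (M − 12·p_2)/p_2.
At the given prices: x_1* = 12·5/10.44 = 5.7471.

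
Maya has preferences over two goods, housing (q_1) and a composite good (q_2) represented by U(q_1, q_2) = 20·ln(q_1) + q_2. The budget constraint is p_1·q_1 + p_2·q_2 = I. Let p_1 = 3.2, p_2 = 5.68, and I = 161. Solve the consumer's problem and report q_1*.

q_1* = 35.5

Set MRS = p_1/p_2: (20/q_1)/1 = p_1/p_2.
So q_1*(p_1,p_2) = 20·p_2/p_1, independent of income; and q_2* = (I − 20·p_2)/p_2.
At the given prices: q_1* = 20·5.68/3.2 = 35.5.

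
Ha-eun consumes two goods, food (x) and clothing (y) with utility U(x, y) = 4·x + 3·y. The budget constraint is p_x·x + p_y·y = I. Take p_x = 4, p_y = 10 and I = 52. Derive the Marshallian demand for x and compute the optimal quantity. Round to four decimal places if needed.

x gives more utility per dollar, so spend all income on x: x* = I/p_x, y* = 0.
Numerically: x* = 13, y* = 0.

x* = 13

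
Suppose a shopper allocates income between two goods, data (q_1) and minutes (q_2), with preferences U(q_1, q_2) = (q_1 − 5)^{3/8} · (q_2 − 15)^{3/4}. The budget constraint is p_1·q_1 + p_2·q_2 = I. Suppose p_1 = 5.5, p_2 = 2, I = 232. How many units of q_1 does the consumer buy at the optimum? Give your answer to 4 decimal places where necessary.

MRS = (1/2)·(q_2−15)/(q_1−5). Tangency with p_1/p_2 gives q_2−15 = 2·(p_1/p_2)·(q_1−5).
Substituting into the budget: q_1* = 5 + 1/3·(I − 5·p_1 − 15·p_2)/p_1, and q_2* = 15 + 2/3·(…)/p_2.
Discretionary income = 232 − 5·5.5 − 15·2 = 174.5; q_1* = 5 + 1/3·174.5/5.5 = 15.5758.

q_1* = 15.5758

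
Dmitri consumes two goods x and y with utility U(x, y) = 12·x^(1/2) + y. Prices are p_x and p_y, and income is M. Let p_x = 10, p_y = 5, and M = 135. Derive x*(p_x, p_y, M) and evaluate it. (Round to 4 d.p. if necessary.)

Utility is quasi-linear in y; the FOC for x is 6/√x = p_x/p_y.
Solve: √x = 6·p_y/p_x, so x*(p_x,p_y) = (6·p_y/p_x)², and y* = (M − p_x·x*)/p_y.
Plugging in: x* = (6·5/10)² = 9.

x* = 9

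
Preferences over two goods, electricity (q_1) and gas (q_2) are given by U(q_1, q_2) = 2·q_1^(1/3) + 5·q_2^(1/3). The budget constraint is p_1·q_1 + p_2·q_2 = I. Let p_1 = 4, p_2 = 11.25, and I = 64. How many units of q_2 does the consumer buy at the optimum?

MRS = MU_q_1/MU_q_2 = (2/5)·(q_2/q_1)^(2/3). Set equal to p_1/p_2.
Hence q_2/q_1 = ((5/2)·p_1/p_2)^(1/(2/3)), i.e. raised to the 1.5 power.
With the ratio pinned down, the budget gives q_1* = I/(p_1 + p_2·(q_2/q_1)) and q_2* = (q_2/q_1)·q_1*.
Numerically q_2/q_1 = 0.838052, so q_1* = 64/(4 + 11.25·0.838052) = 4.7661 and q_2* = 0.838052·4.7661 = 3.9943.

q_2* = 3.9943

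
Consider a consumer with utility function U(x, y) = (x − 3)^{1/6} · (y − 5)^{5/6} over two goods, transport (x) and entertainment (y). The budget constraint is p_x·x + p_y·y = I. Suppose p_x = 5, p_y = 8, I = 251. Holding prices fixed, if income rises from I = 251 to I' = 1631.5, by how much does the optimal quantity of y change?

Δy* = 143.8021

Substituting into the budget: x* = 3 + 1/6·(I − 3·p_x − 5·p_y)/p_x, and y* = 5 + 5/6·(…)/p_y.
Discretionary income = 251 − 3·5 − 5·8 = 196; y* = 5 + 5/6·196/8 = 25.4167.
At I' = 1631.5: y* = 169.2188. Change: 169.2188 − 25.4167 = 143.8021.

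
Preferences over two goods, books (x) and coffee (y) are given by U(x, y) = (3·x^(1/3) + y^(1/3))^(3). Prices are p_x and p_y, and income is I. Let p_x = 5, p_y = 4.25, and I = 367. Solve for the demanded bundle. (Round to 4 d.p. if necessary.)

x* = 60.7243, y* = 14.9126

With the ratio pinned down, the budget gives x* = I/(p_x + p_y·(y/x)) and y* = (y/x)·x*.
Numerically y/x = 0.245578, so x* = 367/(5 + 4.25·0.245578) = 60.7243 and y* = 0.245578·60.7243 = 14.9126.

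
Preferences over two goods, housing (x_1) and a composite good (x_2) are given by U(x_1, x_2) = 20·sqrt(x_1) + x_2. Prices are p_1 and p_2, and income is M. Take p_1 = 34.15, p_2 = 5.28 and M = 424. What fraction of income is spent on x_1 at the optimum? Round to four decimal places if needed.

share on x_1 = 0.1925

MU_x_1 = 10/√x_1, MU_x_2 = 1. Tangency: 10/√x_1 = p_1/p_2.
Solve: √x_1 = 10·p_2/p_1, so x_1*(p_1,p_2) = (10·p_2/p_1)², and x_2* = (M − p_1·x_1*)/p_2.
Plugging in: x_1* = (10·5.28/34.15)² = 2.3905, x_2* = 64.8418.
Expenditure on x_1: 34.15·2.3905 = 81.6351; share = 0.1925.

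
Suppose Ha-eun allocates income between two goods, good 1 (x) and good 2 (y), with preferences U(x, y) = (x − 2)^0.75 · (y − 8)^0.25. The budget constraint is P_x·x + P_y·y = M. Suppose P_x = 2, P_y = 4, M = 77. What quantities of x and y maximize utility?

Let x' = x−2, y' = y−8. MRS = 3·y'/x' = P_x/P_y.
Substituting into the budget: x* = 2 + 0.75·(M − 2·P_x − 8·P_y)/P_x, and y* = 8 + 0.25·(…)/P_y.
Discretionary income = 77 − 2·2 − 8·4 = 41; x* = 2 + 0.75·41/2 = 17.375; y* = 8 + 0.25·41/4 = 10.5625.

x* = 17.375, y* = 10.5625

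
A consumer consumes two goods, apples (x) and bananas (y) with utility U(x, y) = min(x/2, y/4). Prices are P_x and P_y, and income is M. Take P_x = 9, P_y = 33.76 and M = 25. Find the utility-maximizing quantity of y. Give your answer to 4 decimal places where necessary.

y* = 0.6534

With perfect complements, no substitution: consume in ratio x:y = 2:4.
Budget: P_x·x + P_y·2·x = M, so (2·P_x + 4·P_y)·x = 2·M.
Demand: x*(P_x,P_y,M) = 2·M/(2·P_x + 4·P_y), y* = 4·M/(2·P_x + 4·P_y).
Here 2·9 + 4·33.76 = 153.04, giving y* = 0.6534.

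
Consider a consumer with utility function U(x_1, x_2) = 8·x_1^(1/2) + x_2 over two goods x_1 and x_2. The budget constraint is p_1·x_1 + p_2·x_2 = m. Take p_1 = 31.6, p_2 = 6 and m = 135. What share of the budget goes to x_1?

MU_x_1 = 4/√x_1, MU_x_2 = 1. Tangency: 4/√x_1 = p_1/p_2.
Thus x_1* = (4·p_2/p_1)² — independent of m — with the rest of income spent on x_2.
Plugging in: x_1* = (4·6/31.6)² = 0.5768, x_2* = 19.462.
Expenditure on x_1: 31.6·0.5768 = 18.2278; share = 0.135.

share on x_1 = 0.135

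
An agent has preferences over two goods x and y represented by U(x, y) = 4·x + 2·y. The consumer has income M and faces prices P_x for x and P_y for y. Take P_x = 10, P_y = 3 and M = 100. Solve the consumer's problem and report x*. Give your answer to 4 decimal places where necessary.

x* = 0

Linear utility — the consumer picks whichever good has higher MU/price: 4/10 = 0.4 vs 2/3 = 0.6667.
y gives more utility per dollar, so spend all income on y: y* = M/P_y, x* = 0.
Numerically: x* = 0, y* = 33.3333.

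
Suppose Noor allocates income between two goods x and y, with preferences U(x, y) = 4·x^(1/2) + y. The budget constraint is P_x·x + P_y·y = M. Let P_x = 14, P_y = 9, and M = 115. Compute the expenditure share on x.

share on x = 0.2012

Utility is quasi-linear in y; the FOC for x is 2/√x = P_x/P_y.
Thus x* = (2·P_y/P_x)² — independent of M — with the rest of income spent on y.
Plugging in: x* = (2·9/14)² = 1.6531, y* = 10.2063.
Expenditure on x: 14·1.6531 = 23.1429; share = 0.2012.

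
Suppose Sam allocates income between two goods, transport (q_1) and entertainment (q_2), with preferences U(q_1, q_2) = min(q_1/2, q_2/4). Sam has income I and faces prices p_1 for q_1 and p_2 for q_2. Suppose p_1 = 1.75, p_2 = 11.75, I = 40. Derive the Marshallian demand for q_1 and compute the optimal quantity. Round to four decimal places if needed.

q_1* = 1.5842

With perfect complements, no substitution: consume in ratio q_1:q_2 = 2:4.
Budget: p_1·q_1 + p_2·2·q_1 = I, so (2·p_1 + 4·p_2)·q_1 = 2·I.
Demand: q_1*(p_1,p_2,I) = 2·I/(2·p_1 + 4·p_2), q_2* = 4·I/(2·p_1 + 4·p_2).
Here 2·1.75 + 4·11.75 = 50.5, giving q_1* = 1.5842.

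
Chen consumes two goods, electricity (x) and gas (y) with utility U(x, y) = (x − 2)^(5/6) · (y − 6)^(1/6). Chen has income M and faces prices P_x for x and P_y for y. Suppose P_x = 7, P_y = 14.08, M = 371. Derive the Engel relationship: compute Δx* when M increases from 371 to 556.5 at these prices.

This is Cobb-Douglas in (x−2, y−6): tangency gives 5/6·P_y·(y−6) = 1/6·P_x·(x−2).
Substituting into the budget: x* = 2 + 5/6·(M − 2·P_x − 6·P_y)/P_x, and y* = 6 + 1/6·(…)/P_y.
Discretionary income = 371 − 2·7 − 6·14.08 = 272.52; x* = 2 + 5/6·272.52/7 = 34.4429.
At M' = 556.5: x* = 56.5262. Change: 56.5262 − 34.4429 = 22.0833.

Δx* = 22.0833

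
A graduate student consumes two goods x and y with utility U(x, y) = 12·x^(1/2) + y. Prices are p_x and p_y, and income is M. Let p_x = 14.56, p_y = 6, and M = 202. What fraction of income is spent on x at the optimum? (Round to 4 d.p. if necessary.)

Set MRS = p_x/p_y: 6·x^(−1/2) = p_x/p_y.
Thus x* = (6·p_y/p_x)² — independent of M — with the rest of income spent on y.
Plugging in: x* = (6·6/14.56)² = 6.1134, y* = 18.8315.
Expenditure on x: 14.56·6.1134 = 89.011; share = 0.4406.

share on x = 0.4406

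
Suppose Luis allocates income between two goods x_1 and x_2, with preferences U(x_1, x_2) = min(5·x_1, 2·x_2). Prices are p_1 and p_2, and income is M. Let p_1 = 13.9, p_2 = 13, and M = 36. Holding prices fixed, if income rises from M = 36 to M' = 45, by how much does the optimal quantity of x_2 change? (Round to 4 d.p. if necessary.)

Δx_2* = 0.4849

With perfect complements, no substitution: consume in ratio x_1:x_2 = 2:5.
Budget: p_1·x_1 + p_2·(5/2)·x_1 = M, so (2·p_1 + 5·p_2)·x_1 = 2·M.
Demand: x_1*(p_1,p_2,M) = 2·M/(2·p_1 + 5·p_2), x_2* = 5·M/(2·p_1 + 5·p_2).
Here 2·13.9 + 5·13 = 92.8, giving x_2* = 1.9397.
At M' = 45: x_2* = 2.4246. Change: 2.4246 − 1.9397 = 0.4849.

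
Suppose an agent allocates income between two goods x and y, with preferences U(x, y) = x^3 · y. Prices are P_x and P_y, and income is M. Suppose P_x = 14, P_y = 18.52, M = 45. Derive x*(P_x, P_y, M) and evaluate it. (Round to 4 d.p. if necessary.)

At P_x=14, P_y=18.52, M=45: x* = 0.75·45/14 = 2.4107.

x* = 2.4107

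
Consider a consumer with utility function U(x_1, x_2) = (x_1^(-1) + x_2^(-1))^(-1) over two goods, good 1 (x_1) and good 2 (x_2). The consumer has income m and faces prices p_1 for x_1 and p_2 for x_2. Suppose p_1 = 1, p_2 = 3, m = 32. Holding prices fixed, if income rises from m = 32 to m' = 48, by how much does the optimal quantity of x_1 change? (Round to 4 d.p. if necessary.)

From the CES first-order condition, (x_2/x_1)^(2) = p_1/p_2.
Solve for the ratio: x_2/x_1 = [p_1/p_2]^(0.5).
With the ratio pinned down, the budget gives x_1* = m/(p_1 + p_2·(x_2/x_1)) and x_2* = (x_2/x_1)·x_1*.
Numerically x_2/x_1 = 0.57735, so x_1* = 32/(1 + 3·0.57735) = 11.7128.
At m' = 48: x_1* = 17.5692. Change: 17.5692 − 11.7128 = 5.8564.

Δx_1* = 5.8564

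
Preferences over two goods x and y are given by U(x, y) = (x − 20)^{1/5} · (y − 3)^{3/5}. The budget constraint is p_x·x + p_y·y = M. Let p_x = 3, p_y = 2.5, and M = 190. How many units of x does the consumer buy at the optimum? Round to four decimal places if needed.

x* = 30.2083

Discretionary income = 190 − 20·3 − 3·2.5 = 122.5; x* = 20 + 0.25·122.5/3 = 30.2083.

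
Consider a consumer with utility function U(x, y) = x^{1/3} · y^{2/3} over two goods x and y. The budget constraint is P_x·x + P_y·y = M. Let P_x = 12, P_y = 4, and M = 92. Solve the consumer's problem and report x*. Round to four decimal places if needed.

MU_x/MU_y = (1/3·y)/(2/3·x); tangency sets this equal to P_x/P_y.
Rearranging, P_y·y = 2·P_x·x. Substituting into the budget gives P_x·x·(1 + 2) = M.
Demand: x*(P_x,P_y,M) = 1/3·M/P_x and y* = 2/3·M/P_y.
At P_x=12, P_y=4, M=92: x* = 1/3·92/12 = 2.5556.

x* = 2.5556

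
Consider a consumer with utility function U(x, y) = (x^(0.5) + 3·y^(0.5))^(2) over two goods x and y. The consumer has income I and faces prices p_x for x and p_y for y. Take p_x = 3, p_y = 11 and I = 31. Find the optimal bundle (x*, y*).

With the ratio pinned down, the budget gives x* = I/(p_x + p_y·(y/x)) and y* = (y/x)·x*.
Numerically y/x = 0.669421, so x* = 31/(3 + 11·0.669421) = 2.9912 and y* = 0.669421·2.9912 = 2.0024.

x* = 2.9912, y* = 2.0024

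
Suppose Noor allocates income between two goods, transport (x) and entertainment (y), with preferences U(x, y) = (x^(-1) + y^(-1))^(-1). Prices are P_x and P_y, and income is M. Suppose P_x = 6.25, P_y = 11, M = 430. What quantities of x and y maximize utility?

x* = 29.5704, y* = 22.2895

Substitute y = (y/x)·x into the budget: x* = M/(P_x + P_y·(y/x)).
Numerically y/x = 0.753778, so x* = 430/(6.25 + 11·0.753778) = 29.5704 and y* = 0.753778·29.5704 = 22.2895.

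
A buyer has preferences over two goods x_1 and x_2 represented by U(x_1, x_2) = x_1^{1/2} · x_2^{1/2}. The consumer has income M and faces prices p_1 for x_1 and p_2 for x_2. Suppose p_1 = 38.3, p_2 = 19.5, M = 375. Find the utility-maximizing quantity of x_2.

x_2* = 9.6154

The MRS is x_2/x_1. Set MRS = p_1/p_2.
Rearranging, p_2·x_2 = p_1·x_1. Substituting into the budget gives p_1·x_1·(1 + 1) = M.
Demand: x_1*(p_1,p_2,M) = 0.5·M/p_1 and x_2* = 0.5·M/p_2.
At p_1=38.3, p_2=19.5, M=375: x_2* = 0.5·375/19.5 = 9.6154.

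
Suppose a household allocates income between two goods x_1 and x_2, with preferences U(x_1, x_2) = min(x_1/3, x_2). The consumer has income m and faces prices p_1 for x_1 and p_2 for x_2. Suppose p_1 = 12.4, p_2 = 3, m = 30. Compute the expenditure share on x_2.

share on x_2 = 0.0746

Leontief preferences: the optimum is at the kink where x_1/3 = x_2/1, i.e. x_2 = (1/3)·x_1.
Budget: p_1·x_1 + p_2·(1/3)·x_1 = m, so (3·p_1 + p_2)·x_1 = 3·m.
Demand: x_1*(p_1,p_2,m) = 3·m/(3·p_1 + p_2), x_2* = m/(3·p_1 + p_2).
Here 3·12.4 + 3 = 40.2, giving x_1* = 2.2388 and x_2* = 0.7463.
Expenditure on x_2: 3·0.7463 = 2.2388; share = 0.0746.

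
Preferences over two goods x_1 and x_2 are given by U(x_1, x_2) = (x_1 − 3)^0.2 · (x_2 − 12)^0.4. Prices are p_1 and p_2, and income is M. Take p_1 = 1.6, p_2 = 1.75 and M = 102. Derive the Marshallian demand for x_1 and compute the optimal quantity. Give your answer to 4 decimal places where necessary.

x_1* = 18.875

This is Cobb-Douglas in (x_1−3, x_2−12): tangency gives 0.2·p_2·(x_2−12) = 0.4·p_1·(x_1−3).
Substituting into the budget: x_1* = 3 + 1/3·(M − 3·p_1 − 12·p_2)/p_1, and x_2* = 12 + 2/3·(…)/p_2.
Discretionary income = 102 − 3·1.6 − 12·1.75 = 76.2; x_1* = 3 + 1/3·76.2/1.6 = 18.875.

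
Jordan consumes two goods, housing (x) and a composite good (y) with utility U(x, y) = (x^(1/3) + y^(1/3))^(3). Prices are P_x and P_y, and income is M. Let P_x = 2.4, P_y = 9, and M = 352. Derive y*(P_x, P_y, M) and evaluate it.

MU_x ∝ x^(-2/3), MU_y ∝ y^(-2/3), so MRS = (y/x)^(2/3) = P_x/P_y.
Hence y/x = (P_x/P_y)^(1/(2/3)), i.e. raised to the 1.5 power.
Substitute y = (y/x)·x into the budget: x* = M/(P_x + P_y·(y/x)).
Numerically y/x = 0.137706, so x* = 352/(2.4 + 9·0.137706) = 96.7204 and y* = 0.137706·96.7204 = 13.319.

y* = 13.319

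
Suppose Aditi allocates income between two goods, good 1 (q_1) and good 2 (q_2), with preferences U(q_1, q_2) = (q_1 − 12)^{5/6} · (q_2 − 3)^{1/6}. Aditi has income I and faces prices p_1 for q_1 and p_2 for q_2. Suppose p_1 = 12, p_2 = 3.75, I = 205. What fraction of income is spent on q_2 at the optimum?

share on q_2 = 0.0953

MRS = 5·(q_2−3)/(q_1−12). Tangency with p_1/p_2 gives q_2−3 = (1/5)·(p_1/p_2)·(q_1−12).
Substituting into the budget: q_1* = 12 + 5/6·(I − 12·p_1 − 3·p_2)/p_1, and q_2* = 3 + 1/6·(…)/p_2.
Discretionary income = 205 − 12·12 − 3·3.75 = 49.75; q_1* = 12 + 5/6·49.75/12 = 15.4549; q_2* = 3 + 1/6·49.75/3.75 = 5.2111.
Expenditure on q_2: 3.75·5.2111 = 19.5417; share = 0.0953.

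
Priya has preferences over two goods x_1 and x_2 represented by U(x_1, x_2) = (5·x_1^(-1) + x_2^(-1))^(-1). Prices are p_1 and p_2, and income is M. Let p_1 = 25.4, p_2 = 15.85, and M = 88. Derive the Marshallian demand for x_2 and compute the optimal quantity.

MRS = MU_x_1/MU_x_2 = 5·(x_2/x_1)^(2). Set equal to p_1/p_2.
Hence x_2/x_1 = ((1/5)·p_1/p_2)^(1/(2)), i.e. raised to the 0.5 power.
With the ratio pinned down, the budget gives x_1* = M/(p_1 + p_2·(x_2/x_1)) and x_2* = (x_2/x_1)·x_1*.
Numerically x_2/x_1 = 0.566131, so x_1* = 88/(25.4 + 15.85·0.566131) = 2.5601 and x_2* = 0.566131·2.5601 = 1.4494.

x_2* = 1.4494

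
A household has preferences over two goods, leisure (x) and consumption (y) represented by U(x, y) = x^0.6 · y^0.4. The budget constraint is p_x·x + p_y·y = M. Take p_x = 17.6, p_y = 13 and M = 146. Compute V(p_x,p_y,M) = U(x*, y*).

V = 4.7773

MU_x/MU_y = (0.6·y)/(0.4·x); tangency sets this equal to p_x/p_y.
Rearranging, p_y·y = (2/3)·p_x·x. Substituting into the budget gives p_x·x·(1 + (2/3)) = M.
Demand: x*(p_x,p_y,M) = 0.6·M/p_x and y* = 0.4·M/p_y.
At p_x=17.6, p_y=13, M=146: x* = 0.6·146/17.6 = 4.9773, y* = 4.4923.
Utility at the optimum: U(4.9773, 4.4923) = 4.7773.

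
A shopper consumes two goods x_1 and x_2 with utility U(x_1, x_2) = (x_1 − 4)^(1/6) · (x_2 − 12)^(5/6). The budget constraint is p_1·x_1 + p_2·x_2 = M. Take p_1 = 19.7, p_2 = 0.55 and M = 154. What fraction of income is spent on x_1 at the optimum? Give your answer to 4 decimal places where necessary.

This is Cobb-Douglas in (x_1−4, x_2−12): tangency gives 1/6·p_2·(x_2−12) = 5/6·p_1·(x_1−4).
Substituting into the budget: x_1* = 4 + 1/6·(M − 4·p_1 − 12·p_2)/p_1, and x_2* = 12 + 5/6·(…)/p_2.
Discretionary income = 154 − 4·19.7 − 12·0.55 = 68.6; x_1* = 4 + 1/6·68.6/19.7 = 4.5804; x_2* = 12 + 5/6·68.6/0.55 = 115.9394.
Expenditure on x_1: 19.7·4.5804 = 90.2333; share = 0.5859.

share on x_1 = 0.5859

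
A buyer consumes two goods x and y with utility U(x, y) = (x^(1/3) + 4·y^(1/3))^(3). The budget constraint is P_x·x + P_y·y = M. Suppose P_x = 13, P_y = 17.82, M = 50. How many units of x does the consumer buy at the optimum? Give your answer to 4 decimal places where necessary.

From the CES first-order condition, (1/4)·(y/x)^(2/3) = P_x/P_y.
Solve for the ratio: y/x = [4·P_x/P_y]^(1.5).
With the ratio pinned down, the budget gives x* = M/(P_x + P_y·(y/x)) and y* = (y/x)·x*.
Numerically y/x = 4.984751, so x* = 50/(13 + 17.82·4.984751) = 0.491.

x* = 0.491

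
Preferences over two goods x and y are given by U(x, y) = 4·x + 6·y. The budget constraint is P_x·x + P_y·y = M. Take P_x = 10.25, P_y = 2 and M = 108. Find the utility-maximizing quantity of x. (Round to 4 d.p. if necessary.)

x* = 0

Numerically: x* = 0, y* = 54.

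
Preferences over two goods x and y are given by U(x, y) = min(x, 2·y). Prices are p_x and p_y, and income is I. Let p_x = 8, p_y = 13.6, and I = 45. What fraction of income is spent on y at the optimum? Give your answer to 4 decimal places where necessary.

Leontief preferences: the optimum is at the kink where x/2 = y/1, i.e. y = (1/2)·x.
Budget: p_x·x + p_y·(1/2)·x = I, so (2·p_x + p_y)·x = 2·I.
Demand: x*(p_x,p_y,I) = 2·I/(2·p_x + p_y), y* = I/(2·p_x + p_y).
Here 2·8 + 13.6 = 29.6, giving x* = 3.0405 and y* = 1.5203.
Expenditure on y: 13.6·1.5203 = 20.6757; share = 0.4595.

share on y = 0.4595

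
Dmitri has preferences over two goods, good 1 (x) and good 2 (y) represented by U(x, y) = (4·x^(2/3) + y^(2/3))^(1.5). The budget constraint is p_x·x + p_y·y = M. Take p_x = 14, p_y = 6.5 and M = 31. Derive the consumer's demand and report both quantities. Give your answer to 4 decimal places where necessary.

x* = 2.0646, y* = 0.3223

From the CES first-order condition, 4·(y/x)^(1/3) = p_x/p_y.
Hence y/x = ((1/4)·p_x/p_y)^(1/(1/3)), i.e. raised to the 3 power.
With the ratio pinned down, the budget gives x* = M/(p_x + p_y·(y/x)) and y* = (y/x)·x*.
Numerically y/x = 0.156122, so x* = 31/(14 + 6.5·0.156122) = 2.0646 and y* = 0.156122·2.0646 = 0.3223.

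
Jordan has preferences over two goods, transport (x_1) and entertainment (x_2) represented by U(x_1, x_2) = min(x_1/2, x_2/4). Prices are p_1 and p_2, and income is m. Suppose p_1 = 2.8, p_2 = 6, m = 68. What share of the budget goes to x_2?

Leontief preferences: the optimum is at the kink where x_1/2 = x_2/4, i.e. x_2 = 2·x_1.
Budget: p_1·x_1 + p_2·2·x_1 = m, so (2·p_1 + 4·p_2)·x_1 = 2·m.
Demand: x_1*(p_1,p_2,m) = 2·m/(2·p_1 + 4·p_2), x_2* = 4·m/(2·p_1 + 4·p_2).
Here 2·2.8 + 4·6 = 29.6, giving x_1* = 4.5946 and x_2* = 9.1892.
Expenditure on x_2: 6·9.1892 = 55.1351; share = 0.8108.

share on x_2 = 0.8108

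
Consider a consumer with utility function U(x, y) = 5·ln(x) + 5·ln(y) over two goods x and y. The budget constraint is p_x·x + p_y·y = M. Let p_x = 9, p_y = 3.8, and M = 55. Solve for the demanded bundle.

x* = 3.0556, y* = 7.2368

MU_x/MU_y = (5·y)/(5·x); tangency sets this equal to p_x/p_y.
So 5·p_y·y = 5·p_x·x; combined with the budget, a share 0.5 of income goes to x.
Demand: x*(p_x,p_y,M) = 0.5·M/p_x and y* = 0.5·M/p_y.
At p_x=9, p_y=3.8, M=55: x* = 0.5·55/9 = 3.0556, y* = 7.2368.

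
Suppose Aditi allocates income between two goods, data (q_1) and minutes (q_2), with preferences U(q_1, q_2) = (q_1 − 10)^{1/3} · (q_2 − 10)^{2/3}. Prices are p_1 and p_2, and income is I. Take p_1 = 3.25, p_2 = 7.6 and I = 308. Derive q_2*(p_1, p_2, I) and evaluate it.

This is Cobb-Douglas in (q_1−10, q_2−10): tangency gives 1/3·p_2·(q_2−10) = 2/3·p_1·(q_1−10).
Substituting into the budget: q_1* = 10 + 1/3·(I − 10·p_1 − 10·p_2)/p_1, and q_2* = 10 + 2/3·(…)/p_2.
Discretionary income = 308 − 10·3.25 − 10·7.6 = 199.5; q_2* = 10 + 2/3·199.5/7.6 = 27.5.

q_2* = 27.5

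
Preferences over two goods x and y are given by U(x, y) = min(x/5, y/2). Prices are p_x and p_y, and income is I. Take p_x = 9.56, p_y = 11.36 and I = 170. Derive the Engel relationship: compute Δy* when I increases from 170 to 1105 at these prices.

Δy* = 26.5173

Leontief preferences: the optimum is at the kink where x/5 = y/2, i.e. y = (2/5)·x.
Budget: p_x·x + p_y·(2/5)·x = I, so (5·p_x + 2·p_y)·x = 5·I.
Demand: x*(p_x,p_y,I) = 5·I/(5·p_x + 2·p_y), y* = 2·I/(5·p_x + 2·p_y).
Here 5·9.56 + 2·11.36 = 70.52, giving y* = 4.8213.
At I' = 1105: y* = 31.3386. Change: 31.3386 − 4.8213 = 26.5173.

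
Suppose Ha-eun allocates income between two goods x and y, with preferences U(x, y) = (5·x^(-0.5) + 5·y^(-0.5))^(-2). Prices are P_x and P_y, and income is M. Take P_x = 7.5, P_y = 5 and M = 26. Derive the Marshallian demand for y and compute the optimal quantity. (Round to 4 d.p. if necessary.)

y* = 2.4246

MU_x ∝ 5·x^(-1.5), MU_y ∝ 5·y^(-1.5), so MRS = (y/x)^(1.5) = P_x/P_y.
Hence y/x = (P_x/P_y)^(1/(1.5)), i.e. raised to the 2/3 power.
Substitute y = (y/x)·x into the budget: x* = M/(P_x + P_y·(y/x)).
Numerically y/x = 1.310371, so x* = 26/(7.5 + 5·1.310371) = 1.8503 and y* = 1.310371·1.8503 = 2.4246.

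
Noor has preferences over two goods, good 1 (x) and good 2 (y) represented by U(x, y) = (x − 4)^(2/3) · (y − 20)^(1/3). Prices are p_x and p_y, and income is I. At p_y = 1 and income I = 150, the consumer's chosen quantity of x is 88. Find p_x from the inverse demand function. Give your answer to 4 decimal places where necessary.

Let x' = x−4, y' = y−20. MRS = 2·y'/x' = p_x/p_y.
After buying the subsistence bundle (4, 20), a share 2/3 of the remaining income goes to x: x* = 4 + 2/3·(I − 4p_x − 20p_y)/p_x.
Set x* = 88 in the demand function and solve for p_x: p_x = 1.

p_x = 1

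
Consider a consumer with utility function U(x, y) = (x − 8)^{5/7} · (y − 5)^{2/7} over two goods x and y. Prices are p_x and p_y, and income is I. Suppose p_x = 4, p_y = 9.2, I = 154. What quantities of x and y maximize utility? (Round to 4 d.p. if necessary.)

MRS = (5/2)·(y−5)/(x−8). Tangency with p_x/p_y gives y−5 = (2/5)·(p_x/p_y)·(x−8).
Substituting into the budget: x* = 8 + 5/7·(I − 8·p_x − 5·p_y)/p_x, and y* = 5 + 2/7·(…)/p_y.
Discretionary income = 154 − 8·4 − 5·9.2 = 76; x* = 8 + 5/7·76/4 = 21.5714; y* = 5 + 2/7·76/9.2 = 7.3602.

x* = 21.5714, y* = 7.3602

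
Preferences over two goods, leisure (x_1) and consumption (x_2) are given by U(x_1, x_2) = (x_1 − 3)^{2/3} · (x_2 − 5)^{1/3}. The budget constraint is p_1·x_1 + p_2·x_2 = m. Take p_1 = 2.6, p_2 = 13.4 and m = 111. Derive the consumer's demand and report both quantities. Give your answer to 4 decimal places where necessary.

This is Cobb-Douglas in (x_1−3, x_2−5): tangency gives 2/3·p_2·(x_2−5) = 1/3·p_1·(x_1−3).
After buying the subsistence bundle (3, 5), a share 2/3 of the remaining income goes to x_1: x_1* = 3 + 2/3·(m − 3p_1 − 5p_2)/p_1.
Discretionary income = 111 − 3·2.6 − 5·13.4 = 36.2; x_1* = 3 + 2/3·36.2/2.6 = 12.2821; x_2* = 5 + 1/3·36.2/13.4 = 5.9005.

x_1* = 12.2821, x_2* = 5.9005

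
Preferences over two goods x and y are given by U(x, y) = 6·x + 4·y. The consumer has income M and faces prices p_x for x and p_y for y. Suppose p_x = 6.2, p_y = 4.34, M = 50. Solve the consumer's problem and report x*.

Linear utility — the consumer picks whichever good has higher MU/price: 6/6.2 = 0.9677 vs 4/4.34 = 0.9217.
x gives more utility per dollar, so spend all income on x: x* = M/p_x, y* = 0.
Numerically: x* = 8.0645, y* = 0.

x* = 8.0645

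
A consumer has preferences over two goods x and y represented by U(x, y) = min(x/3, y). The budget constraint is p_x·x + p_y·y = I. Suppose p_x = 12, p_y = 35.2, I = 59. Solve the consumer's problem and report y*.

Demand: x*(p_x,p_y,I) = 3·I/(3·p_x + p_y), y* = I/(3·p_x + p_y).
Here 3·12 + 35.2 = 71.2, giving y* = 0.8287.

y* = 0.8287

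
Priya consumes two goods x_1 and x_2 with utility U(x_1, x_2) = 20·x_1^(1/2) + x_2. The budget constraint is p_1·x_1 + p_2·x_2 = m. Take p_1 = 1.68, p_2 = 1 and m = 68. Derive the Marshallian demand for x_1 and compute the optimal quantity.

x_1* = 35.4308

Utility is quasi-linear in x_2; the FOC for x_1 is 10/√x_1 = p_1/p_2.
Solve: √x_1 = 10·p_2/p_1, so x_1*(p_1,p_2) = (10·p_2/p_1)², and x_2* = (m − p_1·x_1*)/p_2.
Plugging in: x_1* = (10·1/1.68)² = 35.4308.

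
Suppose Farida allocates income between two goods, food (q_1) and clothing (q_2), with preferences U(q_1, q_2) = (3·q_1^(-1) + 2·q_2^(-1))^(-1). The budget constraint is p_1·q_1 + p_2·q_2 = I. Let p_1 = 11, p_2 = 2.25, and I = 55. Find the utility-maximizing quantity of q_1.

MU_q_1 ∝ 3·q_1^(-2), MU_q_2 ∝ 2·q_2^(-2), so MRS = (3/2)·(q_2/q_1)^(2) = p_1/p_2.
Solve for the ratio: q_2/q_1 = [(2/3)·p_1/p_2]^(0.5).
Substitute q_2 = (q_2/q_1)·q_1 into the budget: q_1* = I/(p_1 + p_2·(q_2/q_1)).
Numerically q_2/q_1 = 1.805342, so q_1* = 55/(11 + 2.25·1.805342) = 3.6516.

q_1* = 3.6516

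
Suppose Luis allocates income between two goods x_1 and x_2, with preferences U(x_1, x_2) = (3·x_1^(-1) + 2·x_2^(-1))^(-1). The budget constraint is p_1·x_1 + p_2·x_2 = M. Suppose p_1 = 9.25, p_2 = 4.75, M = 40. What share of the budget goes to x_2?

share on x_2 = 0.3691

MRS = MU_x_1/MU_x_2 = (3/2)·(x_2/x_1)^(2). Set equal to p_1/p_2.
Solve for the ratio: x_2/x_1 = [(2/3)·p_1/p_2]^(0.5).
Substitute x_2 = (x_2/x_1)·x_1 into the budget: x_1* = M/(p_1 + p_2·(x_2/x_1)).
Numerically x_2/x_1 = 1.139406, so x_1* = 40/(9.25 + 4.75·1.139406) = 2.7281 and x_2* = 1.139406·2.7281 = 3.1084.
Expenditure on x_2: 4.75·3.1084 = 14.765; share = 0.3691.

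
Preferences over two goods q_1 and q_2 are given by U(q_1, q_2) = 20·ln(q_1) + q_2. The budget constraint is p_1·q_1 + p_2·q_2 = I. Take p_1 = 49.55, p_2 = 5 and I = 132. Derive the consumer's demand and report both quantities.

Set MRS = p_1/p_2: (20/q_1)/1 = p_1/p_2.
So q_1*(p_1,p_2) = 20·p_2/p_1, independent of income; and q_2* = (I − 20·p_2)/p_2.
At the given prices: q_1* = 20·5/49.55 = 2.0182, and q_2* = 6.4.

q_1* = 2.0182, q_2* = 6.4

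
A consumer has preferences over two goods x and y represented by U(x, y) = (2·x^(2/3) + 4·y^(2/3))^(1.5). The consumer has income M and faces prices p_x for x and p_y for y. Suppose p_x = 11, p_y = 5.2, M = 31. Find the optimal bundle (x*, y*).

MRS = MU_x/MU_y = (1/2)·(y/x)^(1/3). Set equal to p_x/p_y.
Solve for the ratio: y/x = [2·p_x/p_y]^(3).
With the ratio pinned down, the budget gives x* = M/(p_x + p_y·(y/x)) and y* = (y/x)·x*.
Numerically y/x = 75.728266, so x* = 31/(11 + 5.2·75.728266) = 0.0766 and y* = 75.728266·0.0766 = 5.7995.

x* = 0.0766, y* = 5.7995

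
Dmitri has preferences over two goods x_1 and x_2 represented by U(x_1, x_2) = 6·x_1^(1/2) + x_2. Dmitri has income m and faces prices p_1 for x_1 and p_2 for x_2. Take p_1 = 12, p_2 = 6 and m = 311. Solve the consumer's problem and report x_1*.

x_1* = 2.25

Set MRS = p_1/p_2: 3·x_1^(−1/2) = p_1/p_2.
Solve: √x_1 = 3·p_2/p_1, so x_1*(p_1,p_2) = (3·p_2/p_1)², and x_2* = (m − p_1·x_1*)/p_2.
Plugging in: x_1* = (3·6/12)² = 2.25.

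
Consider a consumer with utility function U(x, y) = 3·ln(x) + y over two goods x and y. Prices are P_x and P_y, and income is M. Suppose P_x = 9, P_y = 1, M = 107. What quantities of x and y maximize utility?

MU_x = 3/x, MU_y = 1. Tangency: 3/x = P_x/P_y.
So x*(P_x,P_y) = 3·P_y/P_x, independent of income; and y* = (M − 3·P_y)/P_y.
At the given prices: x* = 3·1/9 = 0.3333, and y* = 104.

x* = 0.3333, y* = 104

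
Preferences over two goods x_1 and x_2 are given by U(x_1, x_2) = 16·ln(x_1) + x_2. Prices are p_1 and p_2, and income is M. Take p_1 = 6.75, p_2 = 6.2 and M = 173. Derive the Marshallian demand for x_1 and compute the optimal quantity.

x_1* = 14.6963

MU_x_1 = 16/x_1, MU_x_2 = 1. Tangency: 16/x_1 = p_1/p_2.
So x_1*(p_1,p_2) = 16·p_2/p_1, independent of income; and x_2* = (M − 16·p_2)/p_2.
At the given prices: x_1* = 16·6.2/6.75 = 14.6963.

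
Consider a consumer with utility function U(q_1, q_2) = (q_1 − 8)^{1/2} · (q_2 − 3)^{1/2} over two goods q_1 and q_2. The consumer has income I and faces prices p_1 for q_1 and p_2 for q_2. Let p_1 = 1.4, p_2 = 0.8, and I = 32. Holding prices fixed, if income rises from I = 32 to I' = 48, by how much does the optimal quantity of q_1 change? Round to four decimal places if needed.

Δq_1* = 5.7143

This is Cobb-Douglas in (q_1−8, q_2−3): tangency gives 0.5·p_2·(q_2−3) = 0.5·p_1·(q_1−8).
Substituting into the budget: q_1* = 8 + 0.5·(I − 8·p_1 − 3·p_2)/p_1, and q_2* = 3 + 0.5·(…)/p_2.
Discretionary income = 32 − 8·1.4 − 3·0.8 = 18.4; q_1* = 8 + 0.5·18.4/1.4 = 14.5714.
At I' = 48: q_1* = 20.2857. Change: 20.2857 − 14.5714 = 5.7143.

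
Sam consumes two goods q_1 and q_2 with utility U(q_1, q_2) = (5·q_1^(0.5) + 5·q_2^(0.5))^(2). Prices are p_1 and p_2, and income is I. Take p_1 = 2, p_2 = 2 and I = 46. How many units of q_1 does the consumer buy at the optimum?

q_1* = 11.5

MU_q_1 ∝ 5·q_1^(-0.5), MU_q_2 ∝ 5·q_2^(-0.5), so MRS = (q_2/q_1)^(0.5) = p_1/p_2.
Solve for the ratio: q_2/q_1 = [p_1/p_2]^(2).
With the ratio pinned down, the budget gives q_1* = I/(p_1 + p_2·(q_2/q_1)) and q_2* = (q_2/q_1)·q_1*.
Numerically q_2/q_1 = 1, so q_1* = 46/(2 + 2·1) = 11.5.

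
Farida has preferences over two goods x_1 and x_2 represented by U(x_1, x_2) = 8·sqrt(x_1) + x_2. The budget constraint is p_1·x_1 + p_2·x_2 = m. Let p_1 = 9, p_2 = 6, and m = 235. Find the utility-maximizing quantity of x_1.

x_1* = 7.1111

Utility is quasi-linear in x_2; the FOC for x_1 is 4/√x_1 = p_1/p_2.
Thus x_1* = (4·p_2/p_1)² — independent of m — with the rest of income spent on x_2.
Plugging in: x_1* = (4·6/9)² = 7.1111.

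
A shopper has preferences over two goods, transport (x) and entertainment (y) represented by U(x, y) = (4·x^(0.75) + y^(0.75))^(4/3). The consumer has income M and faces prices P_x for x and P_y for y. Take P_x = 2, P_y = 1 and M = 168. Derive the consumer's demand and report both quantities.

Substitute y = (y/x)·x into the budget: x* = M/(P_x + P_y·(y/x)).
Numerically y/x = 0.0625, so x* = 168/(2 + 1·0.0625) = 81.4545 and y* = 0.0625·81.4545 = 5.0909.

x* = 81.4545, y* = 5.0909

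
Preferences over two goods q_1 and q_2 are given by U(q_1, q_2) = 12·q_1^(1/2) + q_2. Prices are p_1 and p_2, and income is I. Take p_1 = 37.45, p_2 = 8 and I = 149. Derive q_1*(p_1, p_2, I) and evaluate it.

Set MRS = p_1/p_2: 6·q_1^(−1/2) = p_1/p_2.
Solve: √q_1 = 6·p_2/p_1, so q_1*(p_1,p_2) = (6·p_2/p_1)², and q_2* = (I − p_1·q_1*)/p_2.
Plugging in: q_1* = (6·8/37.45)² = 1.6428.

q_1* = 1.6428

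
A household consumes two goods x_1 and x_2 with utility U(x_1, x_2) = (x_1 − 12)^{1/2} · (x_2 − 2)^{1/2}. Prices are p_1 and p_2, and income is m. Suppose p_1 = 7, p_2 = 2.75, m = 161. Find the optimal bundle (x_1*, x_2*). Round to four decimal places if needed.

Discretionary income = 161 − 12·7 − 2·2.75 = 71.5; x_1* = 12 + 0.5·71.5/7 = 17.1071; x_2* = 2 + 0.5·71.5/2.75 = 15.

x_1* = 17.1071, x_2* = 15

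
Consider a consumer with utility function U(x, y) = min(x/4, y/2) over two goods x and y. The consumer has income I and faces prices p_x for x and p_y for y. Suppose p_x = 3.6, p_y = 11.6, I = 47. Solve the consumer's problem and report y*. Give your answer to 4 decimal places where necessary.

Leontief preferences: the optimum is at the kink where x/4 = y/2, i.e. y = (1/2)·x.
Budget: p_x·x + p_y·(1/2)·x = I, so (4·p_x + 2·p_y)·x = 4·I.
Demand: x*(p_x,p_y,I) = 4·I/(4·p_x + 2·p_y), y* = 2·I/(4·p_x + 2·p_y).
Here 4·3.6 + 2·11.6 = 37.6, giving y* = 2.5.

y* = 2.5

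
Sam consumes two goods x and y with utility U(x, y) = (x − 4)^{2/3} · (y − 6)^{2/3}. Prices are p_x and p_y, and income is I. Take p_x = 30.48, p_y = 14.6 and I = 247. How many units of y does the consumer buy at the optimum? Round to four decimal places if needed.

MRS = (y−6)/(x−4). Tangency with p_x/p_y gives y−6 = (p_x/p_y)·(x−4).
Substituting into the budget: x* = 4 + 0.5·(I − 4·p_x − 6·p_y)/p_x, and y* = 6 + 0.5·(…)/p_y.
Discretionary income = 247 − 4·30.48 − 6·14.6 = 37.48; y* = 6 + 0.5·37.48/14.6 = 7.2836.

y* = 7.2836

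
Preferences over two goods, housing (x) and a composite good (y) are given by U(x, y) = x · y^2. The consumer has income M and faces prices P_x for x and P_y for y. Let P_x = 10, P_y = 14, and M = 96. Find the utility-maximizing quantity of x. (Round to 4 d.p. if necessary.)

x* = 3.2

Demand: x*(P_x,P_y,M) = 1/3·M/P_x and y* = 2/3·M/P_y.
At P_x=10, P_y=14, M=96: x* = 1/3·96/10 = 3.2.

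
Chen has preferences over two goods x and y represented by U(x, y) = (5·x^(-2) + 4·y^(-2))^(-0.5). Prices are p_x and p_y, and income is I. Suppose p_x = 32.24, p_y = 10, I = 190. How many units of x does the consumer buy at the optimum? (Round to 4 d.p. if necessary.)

x* = 4.1346

Numerically y/x = 1.371392, so x* = 190/(32.24 + 10·1.371392) = 4.1346.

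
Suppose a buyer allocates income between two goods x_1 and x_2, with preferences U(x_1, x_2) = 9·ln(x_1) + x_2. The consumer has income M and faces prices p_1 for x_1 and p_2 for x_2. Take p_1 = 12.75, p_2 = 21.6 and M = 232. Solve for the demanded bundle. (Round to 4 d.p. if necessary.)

x_1* = 15.2471, x_2* = 1.7407

So x_1*(p_1,p_2) = 9·p_2/p_1, independent of income; and x_2* = (M − 9·p_2)/p_2.
At the given prices: x_1* = 9·21.6/12.75 = 15.2471, and x_2* = 1.7407.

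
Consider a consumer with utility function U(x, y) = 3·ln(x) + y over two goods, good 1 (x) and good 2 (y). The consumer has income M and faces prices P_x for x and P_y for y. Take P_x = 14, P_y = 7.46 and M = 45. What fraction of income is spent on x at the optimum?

Set MRS = P_x/P_y: (3/x)/1 = P_x/P_y.
So x*(P_x,P_y) = 3·P_y/P_x, independent of income; and y* = (M − 3·P_y)/P_y.
At the given prices: x* = 3·7.46/14 = 1.5986, and y* = 3.0322.
Expenditure on x: 14·1.5986 = 22.38; share = 0.4973.

share on x = 0.4973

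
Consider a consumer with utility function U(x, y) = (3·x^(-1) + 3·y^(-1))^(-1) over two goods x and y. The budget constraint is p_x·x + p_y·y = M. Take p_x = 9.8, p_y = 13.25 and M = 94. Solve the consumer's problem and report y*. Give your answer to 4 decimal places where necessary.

From the CES first-order condition, (y/x)^(2) = p_x/p_y.
Solve for the ratio: y/x = [p_x/p_y]^(0.5).
Substitute y = (y/x)·x into the budget: x* = M/(p_x + p_y·(y/x)).
Numerically y/x = 0.860013, so x* = 94/(9.8 + 13.25·0.860013) = 4.435 and y* = 0.860013·4.435 = 3.8141.

y* = 3.8141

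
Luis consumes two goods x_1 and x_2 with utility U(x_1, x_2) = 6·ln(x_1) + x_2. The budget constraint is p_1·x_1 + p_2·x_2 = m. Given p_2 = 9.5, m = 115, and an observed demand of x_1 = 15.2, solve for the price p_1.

p_1 = 3.75

Set MRS = p_1/p_2: (6/x_1)/1 = p_1/p_2.
So x_1*(p_1,p_2) = 6·p_2/p_1, independent of income; and x_2* = (m − 6·p_2)/p_2.
Set x_1* = 15.2 in the demand function and solve for p_1: p_1 = 3.75.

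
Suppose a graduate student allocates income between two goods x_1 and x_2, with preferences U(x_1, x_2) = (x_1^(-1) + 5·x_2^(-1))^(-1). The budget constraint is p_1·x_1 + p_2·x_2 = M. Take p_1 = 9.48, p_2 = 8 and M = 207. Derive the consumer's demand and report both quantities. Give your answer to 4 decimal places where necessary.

Substitute x_2 = (x_2/x_1)·x_1 into the budget: x_1* = M/(p_1 + p_2·(x_2/x_1)).
Numerically x_2/x_1 = 2.434132, so x_1* = 207/(9.48 + 8·2.434132) = 7.1495 and x_2* = 2.434132·7.1495 = 17.4028.

x_1* = 7.1495, x_2* = 17.4028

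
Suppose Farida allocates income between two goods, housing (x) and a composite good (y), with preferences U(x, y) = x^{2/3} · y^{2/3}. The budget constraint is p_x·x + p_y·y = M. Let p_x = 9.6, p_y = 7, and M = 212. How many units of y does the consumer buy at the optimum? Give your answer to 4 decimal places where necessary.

MU_x/MU_y = (2/3·y)/(2/3·x); tangency sets this equal to p_x/p_y.
So 2/3·p_y·y = 2/3·p_x·x; combined with the budget, a share 0.5 of income goes to x.
Demand: x*(p_x,p_y,M) = 0.5·M/p_x and y* = 0.5·M/p_y.
At p_x=9.6, p_y=7, M=212: y* = 0.5·212/7 = 15.1429.

y* = 15.1429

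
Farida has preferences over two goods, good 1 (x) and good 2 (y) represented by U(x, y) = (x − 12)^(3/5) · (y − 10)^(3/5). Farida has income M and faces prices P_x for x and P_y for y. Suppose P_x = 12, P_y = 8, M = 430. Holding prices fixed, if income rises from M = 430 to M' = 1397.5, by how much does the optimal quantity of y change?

This is Cobb-Douglas in (x−12, y−10): tangency gives 0.6·P_y·(y−10) = 0.6·P_x·(x−12).
After buying the subsistence bundle (12, 10), a share 0.5 of the remaining income goes to x: x* = 12 + 0.5·(M − 12P_x − 10P_y)/P_x.
Discretionary income = 430 − 12·12 − 10·8 = 206; y* = 10 + 0.5·206/8 = 22.875.
At M' = 1397.5: y* = 83.3438. Change: 83.3438 − 22.875 = 60.4688.

Δy* = 60.4688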